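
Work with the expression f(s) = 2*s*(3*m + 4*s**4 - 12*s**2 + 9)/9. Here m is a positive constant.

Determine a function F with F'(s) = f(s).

Differentiate the proposed F(s) back; it has to land on f(s) exactly.
Check: d/ds[m*s**2/3 + 4*s**6/27 - 2*s**4/3 + s**2] = 2*m*s/3 + 8*s**5/9 - 8*s**3/3 + 2*s, which equals f(s).

An antiderivative is F(s) = m*s**2/3 + 4*s**6/27 - 2*s**4/3 + s**2.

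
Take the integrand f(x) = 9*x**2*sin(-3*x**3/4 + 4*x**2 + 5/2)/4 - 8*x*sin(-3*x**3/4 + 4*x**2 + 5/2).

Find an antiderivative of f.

f matches the chain-rule pattern g'(h)*h' with inner function h(x) = -3*x**3/4 + 4*x**2 + 5/2; substituting u = h(x) collapses the integral.
Check: d/dx[cos(-3*x**3/4 + 4*x**2 + 5/2)] = 9*x**2*sin(-3*x**3/4 + 4*x**2 + 5/2)/4 - 8*x*sin(-3*x**3/4 + 4*x**2 + 5/2) = f(x).

An antiderivative is F(x) = cos(-3*x**3/4 + 4*x**2 + 5/2).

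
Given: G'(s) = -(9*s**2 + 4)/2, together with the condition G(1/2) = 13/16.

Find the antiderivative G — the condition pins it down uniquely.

Differentiate the proposed G(s) back; it has to land on the given G'(s).
A general antiderivative is -3*s**3/2 - 2*s + C.
The condition gives C = 13/16 - (-19/16) = 2.
So G(s) = (-3*s**3 - 4*s + 4)/2.
Check: d/ds[(-3*s**3 - 4*s + 4)/2] = -9*s**2/2 - 2, which equals G'(s).

G(s) = (-3*s**3 - 4*s + 4)/2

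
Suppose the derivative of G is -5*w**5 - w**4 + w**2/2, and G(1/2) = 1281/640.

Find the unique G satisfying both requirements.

G(w) = (-25*w**6 - 6*w**5 + 5*w**3 + 60)/30

Integrate term by term and add the pieces.
A general antiderivative is -5*w**6/6 - w**5/5 + w**3/6 + C.
The condition gives C = 1281/640 - (1/640) = 2.
So G(w) = (-25*w**6 - 6*w**5 + 5*w**3 + 60)/30.
Check: d/dw[(-25*w**6 - 6*w**5 + 5*w**3 + 60)/30] = -5*w**5 - w**4 + w**2/2 = G'(w).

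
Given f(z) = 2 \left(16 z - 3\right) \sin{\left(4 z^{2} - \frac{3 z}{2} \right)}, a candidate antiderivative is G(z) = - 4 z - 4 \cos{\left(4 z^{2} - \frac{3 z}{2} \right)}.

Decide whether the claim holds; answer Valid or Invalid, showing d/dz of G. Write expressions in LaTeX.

Invalid: d/dz[G] - f = -4, which is not 0.

d/dz[G] = 32 z \sin{\left(4 z^{2} - \frac{3 z}{2} \right)} - 6 \sin{\left(4 z^{2} - \frac{3 z}{2} \right)} - 4
d/dz[G] - f(z) = -4 != 0.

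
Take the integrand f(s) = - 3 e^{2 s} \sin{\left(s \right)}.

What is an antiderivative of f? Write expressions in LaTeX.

An antiderivative is F(s) = - \frac{6 e^{2 s} \sin{\left(s \right)}}{5} + \frac{3 e^{2 s} \cos{\left(s \right)}}{5}.

For F(s) to be correct the identity F'(s) - f(s) = 0 must hold.
Check: d/ds[- \frac{6 e^{2 s} \sin{\left(s \right)}}{5} + \frac{3 e^{2 s} \cos{\left(s \right)}}{5}] = - 3 e^{2 s} \sin{\left(s \right)} = f(s).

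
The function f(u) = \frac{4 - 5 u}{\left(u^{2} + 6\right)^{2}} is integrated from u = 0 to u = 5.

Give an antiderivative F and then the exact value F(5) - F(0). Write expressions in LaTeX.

Antiderivative: F(u) = \frac{\sqrt{6} u^{2} \operatorname{atan}{\left(\frac{\sqrt{6} u}{6} \right)} + 6 u + 6 \sqrt{6} \operatorname{atan}{\left(\frac{\sqrt{6} u}{6} \right)} + 45}{18 \left(u^{2} + 6\right)}; value = - \frac{35}{124} + \frac{\sqrt{6} \operatorname{atan}{\left(\frac{5 \sqrt{6}}{6} \right)}}{18}

Since d/du undoes antidifferentiation here, F'(u) = f(u) is required of F(u).
F(u) = \frac{\sqrt{6} u^{2} \operatorname{atan}{\left(\frac{\sqrt{6} u}{6} \right)} + 6 u + 6 \sqrt{6} \operatorname{atan}{\left(\frac{\sqrt{6} u}{6} \right)} + 45}{18 \left(u^{2} + 6\right)} is an antiderivative of f.
Check: d/du[\frac{\sqrt{6} u^{2} \operatorname{atan}{\left(\frac{\sqrt{6} u}{6} \right)} + 6 u + 6 \sqrt{6} \operatorname{atan}{\left(\frac{\sqrt{6} u}{6} \right)} + 45}{18 \left(u^{2} + 6\right)}] = \frac{4 - 5 u}{u^{4} + 12 u^{2} + 36}, which equals f(u).
F(5) = \frac{25}{186} + \frac{\sqrt{6} \operatorname{atan}{\left(\frac{5 \sqrt{6}}{6} \right)}}{18}; F(0) = \frac{5}{12}.
Integral = F(5) - F(0) = - \frac{35}{124} + \frac{\sqrt{6} \operatorname{atan}{\left(\frac{5 \sqrt{6}}{6} \right)}}{18}.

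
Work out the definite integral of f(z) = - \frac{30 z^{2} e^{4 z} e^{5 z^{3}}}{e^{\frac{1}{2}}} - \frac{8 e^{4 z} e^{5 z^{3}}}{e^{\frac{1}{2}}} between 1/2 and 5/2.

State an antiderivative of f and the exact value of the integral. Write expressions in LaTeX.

f matches the chain-rule pattern g'(h)*h' with inner function h(z) = 5 z^{3} + 4 z - \frac{1}{2}; substituting u = h(z) collapses the integral.
F(z) = - \frac{2 e^{4 z} e^{5 z^{3}}}{e^{\frac{1}{2}}} is an antiderivative of f.
Check: d/dz[- \frac{2 e^{4 z} e^{5 z^{3}}}{e^{\frac{1}{2}}}] = \frac{- 30 z^{2} e^{4 z} e^{5 z^{3}} - 8 e^{4 z} e^{5 z^{3}}}{e^{\frac{1}{2}}}, which equals f(z).
F(5/2) = - 2 e^{\frac{701}{8}}; F(1/2) = - 2 e^{\frac{17}{8}}.
Integral = F(5/2) - F(1/2) = - 2 e^{\frac{701}{8}} + 2 e^{\frac{17}{8}}.

Antiderivative: F(z) = - \frac{2 e^{4 z} e^{5 z^{3}}}{e^{\frac{1}{2}}}; value = - 2 e^{\frac{701}{8}} + 2 e^{\frac{17}{8}}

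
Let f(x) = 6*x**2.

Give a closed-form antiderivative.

Since d/dx undoes antidifferentiation here, F'(x) = f(x) is required of F(x).
Check: d/dx[(4*x**3 - 3)/2] = 6*x**2 = f(x).

An antiderivative is F(x) = (4*x**3 - 3)/2.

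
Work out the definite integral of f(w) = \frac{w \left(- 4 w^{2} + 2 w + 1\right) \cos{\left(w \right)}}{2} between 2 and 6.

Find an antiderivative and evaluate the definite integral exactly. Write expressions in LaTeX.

Recover f(w) by differentiating a candidate F(w); any mismatch rules it out.
F(w) = - \frac{4 w^{3} \sin{\left(w \right)} - 2 w^{2} \sin{\left(w \right)} + 12 w^{2} \cos{\left(w \right)} - 25 w \sin{\left(w \right)} - 4 w \cos{\left(w \right)} + 4 \sin{\left(w \right)} - 25 \cos{\left(w \right)}}{2} is an antiderivative of f.
Check: d/dw[- \frac{4 w^{3} \sin{\left(w \right)} - 2 w^{2} \sin{\left(w \right)} + 12 w^{2} \cos{\left(w \right)} - 25 w \sin{\left(w \right)} - 4 w \cos{\left(w \right)} + 4 \sin{\left(w \right)} - 25 \cos{\left(w \right)}}{2}] = - 2 w^{3} \cos{\left(w \right)} + w^{2} \cos{\left(w \right)} + \frac{w \cos{\left(w \right)}}{2}, which equals f(w).
F(6) = - \frac{383 \cos{\left(6 \right)}}{2} - 323 \sin{\left(6 \right)}; F(2) = - \frac{15 \cos{\left(2 \right)}}{2} + 11 \sin{\left(2 \right)}.
Integral = F(6) - F(2) = - \frac{383 \cos{\left(6 \right)}}{2} - 11 \sin{\left(2 \right)} + \frac{15 \cos{\left(2 \right)}}{2} - 323 \sin{\left(6 \right)}.

Antiderivative: F(w) = - \frac{4 w^{3} \sin{\left(w \right)} - 2 w^{2} \sin{\left(w \right)} + 12 w^{2} \cos{\left(w \right)} - 25 w \sin{\left(w \right)} - 4 w \cos{\left(w \right)} + 4 \sin{\left(w \right)} - 25 \cos{\left(w \right)}}{2}; value = - \frac{383 \cos{\left(6 \right)}}{2} - 11 \sin{\left(2 \right)} + \frac{15 \cos{\left(2 \right)}}{2} - 323 \sin{\left(6 \right)}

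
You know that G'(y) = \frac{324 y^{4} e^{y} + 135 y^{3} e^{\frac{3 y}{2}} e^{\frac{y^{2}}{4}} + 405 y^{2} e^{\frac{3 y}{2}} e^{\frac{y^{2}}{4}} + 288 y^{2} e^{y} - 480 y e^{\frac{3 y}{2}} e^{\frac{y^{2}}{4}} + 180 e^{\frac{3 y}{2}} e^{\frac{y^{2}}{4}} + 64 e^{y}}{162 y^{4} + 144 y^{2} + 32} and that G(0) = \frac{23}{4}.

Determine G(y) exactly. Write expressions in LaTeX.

Check a candidate G(y) by differentiating: d/dy[G] must match the given G'(y).
A general antiderivative is 2 e^{y} + \frac{5 e^{\frac{3 y}{2}} e^{\frac{y^{2}}{4}}}{2 \left(\frac{3 y^{2}}{2} + \frac{2}{3}\right)} + C.
The condition gives C = \frac{23}{4} - (\frac{23}{4}) = 0.
So G(y) = \frac{2 \left(9 y^{2} + 4\right) e^{y} + 15 e^{\frac{3 y}{2}} e^{\frac{y^{2}}{4}}}{9 y^{2} + 4}.
Check: d/dy[\frac{2 \left(9 y^{2} + 4\right) e^{y} + 15 e^{\frac{3 y}{2}} e^{\frac{y^{2}}{4}}}{9 y^{2} + 4}] = \frac{324 y^{4} e^{y} + 135 y^{3} e^{\frac{3 y}{2}} e^{\frac{y^{2}}{4}} + 405 y^{2} e^{\frac{3 y}{2}} e^{\frac{y^{2}}{4}} + 288 y^{2} e^{y} - 480 y e^{\frac{3 y}{2}} e^{\frac{y^{2}}{4}} + 180 e^{\frac{3 y}{2}} e^{\frac{y^{2}}{4}} + 64 e^{y}}{162 y^{4} + 144 y^{2} + 32} = G'(y).

G(y) = \frac{2 \left(9 y^{2} + 4\right) e^{y} + 15 e^{\frac{3 y}{2}} e^{\frac{y^{2}}{4}}}{9 y^{2} + 4}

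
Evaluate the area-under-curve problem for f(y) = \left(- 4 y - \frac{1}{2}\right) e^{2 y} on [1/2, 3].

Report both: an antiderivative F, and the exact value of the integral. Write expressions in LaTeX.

Antiderivative: F(y) = \frac{\left(3 - 8 y\right) e^{2 y}}{4}; value = - \frac{21 e^{6}}{4} + \frac{e}{4}

Recognize the product-rule pattern: f = u'v + uv' with u = \frac{3}{4} - 2 y, v = e^{2 y}, so integration by parts undoes it.
F(y) = \frac{\left(3 - 8 y\right) e^{2 y}}{4} is an antiderivative of f.
Check: d/dy[\frac{\left(3 - 8 y\right) e^{2 y}}{4}] = - 4 y e^{2 y} - \frac{e^{2 y}}{2}, which equals f(y).
F(3) = - \frac{21 e^{6}}{4}; F(1/2) = - \frac{e}{4}.
Integral = F(3) - F(1/2) = - \frac{21 e^{6}}{4} + \frac{e}{4}.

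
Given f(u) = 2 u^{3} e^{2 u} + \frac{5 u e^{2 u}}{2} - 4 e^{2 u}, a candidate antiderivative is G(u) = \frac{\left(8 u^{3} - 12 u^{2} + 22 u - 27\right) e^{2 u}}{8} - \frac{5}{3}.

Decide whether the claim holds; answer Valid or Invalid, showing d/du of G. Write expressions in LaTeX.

d/du[G] = 2 u^{3} e^{2 u} + \frac{5 u e^{2 u}}{2} - 4 e^{2 u}
This equals f(u) exactly, so the claim holds.

Valid - the claim checks out under differentiation.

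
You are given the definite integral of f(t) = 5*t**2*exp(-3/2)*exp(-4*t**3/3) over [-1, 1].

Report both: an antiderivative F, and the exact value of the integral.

Antiderivative: F(t) = -5*exp(-4*t**3/3 - 3/2)/4; value = -5*exp(-17/6)/4 + 5*exp(-1/6)/4

The substitution u = -4*t**3/3 - 3/2 works: f is exactly (dF/du)*(du/dt) for that inner function.
F(t) = -5*exp(-4*t**3/3 - 3/2)/4 is an antiderivative of f.
Check: d/dt[-5*exp(-4*t**3/3 - 3/2)/4] = 5*t**2*exp(-3/2)*exp(-4*t**3/3) = f(t).
F(1) = -5*exp(-17/6)/4; F(-1) = -5*exp(-1/6)/4.
Integral = F(1) - F(-1) = -5*exp(-17/6)/4 + 5*exp(-1/6)/4.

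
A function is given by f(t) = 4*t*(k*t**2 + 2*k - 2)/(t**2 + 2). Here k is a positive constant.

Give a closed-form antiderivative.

For F(t) to be correct the identity F'(t) - f(t) = 0 must hold.
Check: d/dt[2*k*t**2 - 4*log(2*t**2 + 4)] = (4*k*t**3 + 8*k*t - 8*t)/(t**2 + 2), which equals f(t).

An antiderivative is F(t) = 2*k*t**2 - 4*log(2*t**2 + 4).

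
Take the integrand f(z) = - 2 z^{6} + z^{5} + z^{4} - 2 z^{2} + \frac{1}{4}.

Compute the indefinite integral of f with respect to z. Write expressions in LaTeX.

Integrate term by term and add the pieces.
Check: d/dz[- \frac{2 z^{7}}{7} + \frac{z^{6}}{6} + \frac{z^{5}}{5} - \frac{2 z^{3}}{3} + \frac{z}{4}] = - 2 z^{6} + z^{5} + z^{4} - 2 z^{2} + \frac{1}{4} = f(z).

F(z) = - \frac{2 z^{7}}{7} + \frac{z^{6}}{6} + \frac{z^{5}}{5} - \frac{2 z^{3}}{3} + \frac{z}{4} + C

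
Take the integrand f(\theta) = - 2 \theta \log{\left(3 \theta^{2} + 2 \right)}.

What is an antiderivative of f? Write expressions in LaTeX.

An antiderivative F(\theta) passes only if d/d\theta[F] lands on f(\theta) exactly.
Check: d/d\theta[\frac{- 3 \theta^{2} \log{\left(3 \theta^{2} + 2 \right)} + 3 \theta^{2} - 2 \log{\left(3 \theta^{2} + 2 \right)}}{3}] = - 2 \theta \log{\left(3 \theta^{2} + 2 \right)} = f(\theta).

An antiderivative is F(\theta) = \frac{- 3 \theta^{2} \log{\left(3 \theta^{2} + 2 \right)} + 3 \theta^{2} - 2 \log{\left(3 \theta^{2} + 2 \right)}}{3}.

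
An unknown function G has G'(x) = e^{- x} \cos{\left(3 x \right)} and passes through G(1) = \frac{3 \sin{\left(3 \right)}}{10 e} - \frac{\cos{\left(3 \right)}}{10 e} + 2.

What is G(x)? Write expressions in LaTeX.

G(x) = 2 + \frac{3 e^{- x} \sin{\left(3 x \right)}}{10} - \frac{e^{- x} \cos{\left(3 x \right)}}{10}

Check a candidate G(x) by differentiating: d/dx[G] must match the given G'(x).
A general antiderivative is \frac{3 e^{- x} \sin{\left(3 x \right)}}{10} - \frac{e^{- x} \cos{\left(3 x \right)}}{10} + C.
The condition gives C = \frac{3 \sin{\left(3 \right)}}{10 e} - \frac{\cos{\left(3 \right)}}{10 e} + 2 - (\frac{3 \sin{\left(3 \right)}}{10 e} - \frac{\cos{\left(3 \right)}}{10 e}) = 2.
So G(x) = 2 + \frac{3 e^{- x} \sin{\left(3 x \right)}}{10} - \frac{e^{- x} \cos{\left(3 x \right)}}{10}.
Check: d/dx[2 + \frac{3 e^{- x} \sin{\left(3 x \right)}}{10} - \frac{e^{- x} \cos{\left(3 x \right)}}{10}] = e^{- x} \cos{\left(3 x \right)} = G'(x).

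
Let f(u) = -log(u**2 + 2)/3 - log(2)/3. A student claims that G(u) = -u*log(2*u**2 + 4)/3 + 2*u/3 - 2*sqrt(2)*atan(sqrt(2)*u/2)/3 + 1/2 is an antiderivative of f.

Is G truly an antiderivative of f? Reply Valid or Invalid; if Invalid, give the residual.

Valid. The derivative of G reproduces f.

d/du[G] = -log(u**2 + 2)/3 - log(2)/3
This equals f(u) exactly, so the claim holds.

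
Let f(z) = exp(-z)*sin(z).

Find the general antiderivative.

F(z) = -exp(-z)*sin(z)/2 - exp(-z)*cos(z)/2 + C

Recover f(z) by differentiating a candidate F(z); any mismatch rules it out.
Check: d/dz[-exp(-z)*sin(z)/2 - exp(-z)*cos(z)/2] = exp(-z)*sin(z) = f(z).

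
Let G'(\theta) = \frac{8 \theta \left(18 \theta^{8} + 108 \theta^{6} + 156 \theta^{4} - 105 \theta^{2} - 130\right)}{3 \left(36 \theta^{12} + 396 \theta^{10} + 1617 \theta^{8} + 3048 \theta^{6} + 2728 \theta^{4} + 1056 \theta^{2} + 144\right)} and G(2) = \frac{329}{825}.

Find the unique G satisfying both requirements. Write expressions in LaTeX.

A candidate passes only if d/d\theta[G] lands on the given G'(\theta) exactly.
A general antiderivative is \frac{2}{3 \left(\theta^{4} + 4 \theta^{2} + \frac{4}{3}\right)} - \frac{4}{3 \left(2 \theta^{2} + 3\right)} + C.
The condition gives C = \frac{329}{825} - (- \frac{167}{1650}) = \frac{1}{2}.
So G(\theta) = \frac{1}{2} + \frac{2}{3 \theta^{4} + 12 \theta^{2} + 4} - \frac{4}{6 \theta^{2} + 9}.
Check: d/d\theta[\frac{1}{2} + \frac{2}{3 \theta^{4} + 12 \theta^{2} + 4} - \frac{4}{6 \theta^{2} + 9}] = \frac{144 \theta^{9} + 864 \theta^{7} + 1248 \theta^{5} - 840 \theta^{3} - 1040 \theta}{108 \theta^{12} + 1188 \theta^{10} + 4851 \theta^{8} + 9144 \theta^{6} + 8184 \theta^{4} + 3168 \theta^{2} + 432}, which equals G'(\theta).

G(\theta) = \frac{1}{2} + \frac{2}{3 \theta^{4} + 12 \theta^{2} + 4} - \frac{4}{6 \theta^{2} + 9}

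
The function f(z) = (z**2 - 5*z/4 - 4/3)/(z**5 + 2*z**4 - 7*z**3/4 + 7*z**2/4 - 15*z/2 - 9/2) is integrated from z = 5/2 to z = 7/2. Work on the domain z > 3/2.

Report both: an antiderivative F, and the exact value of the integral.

The denominator factors as 3*(z + 3)*(2*z - 3)*(2*z + 1)*(z**2 + 2); partial fractions split f into directly integrable pieces: -5*(109*z - 338)/(5049*(z**2 + 2)) + 11/(135*(2*z + 1)) - 23/(459*(2*z - 3)) + 137/(1485*(z + 3)).
F(z) = -23*log(z - 3/2)/918 + 11*log(z + 1/2)/270 + 137*log(z + 3)/1485 - 545*log(z**2 + 2)/10098 + 845*sqrt(2)*atan(sqrt(2)*z/2)/5049 is an antiderivative of f.
Check: d/dz[-23*log(z - 3/2)/918 + 11*log(z + 1/2)/270 + 137*log(z + 3)/1485 - 545*log(z**2 + 2)/10098 + 845*sqrt(2)*atan(sqrt(2)*z/2)/5049] = (12*z**2 - 15*z - 16)/(12*z**5 + 24*z**4 - 21*z**3 + 21*z**2 - 90*z - 54), which equals f(z).
F(7/2) = -545*log(57/4)/10098 - 23*log(2)/918 + 11*log(4)/270 + 137*log(13/2)/1485 + 845*sqrt(2)*atan(7*sqrt(2)/4)/5049; F(5/2) = -545*log(33/4)/10098 + 11*log(3)/270 + 137*log(11/2)/1485 + 845*sqrt(2)*atan(5*sqrt(2)/4)/5049.
Integral = F(7/2) - F(5/2) = -845*sqrt(2)*atan(5*sqrt(2)/4)/5049 - 137*log(11/2)/1485 - 545*log(57/4)/10098 - 11*log(3)/270 - 23*log(2)/918 + 11*log(4)/270 + 545*log(33/4)/10098 + 137*log(13/2)/1485 + 845*sqrt(2)*atan(7*sqrt(2)/4)/5049.

Antiderivative: F(z) = -23*log(z - 3/2)/918 + 11*log(z + 1/2)/270 + 137*log(z + 3)/1485 - 545*log(z**2 + 2)/10098 + 845*sqrt(2)*atan(sqrt(2)*z/2)/5049; value = -845*sqrt(2)*atan(5*sqrt(2)/4)/5049 - 137*log(11/2)/1485 - 545*log(57/4)/10098 - 11*log(3)/270 - 23*log(2)/918 + 11*log(4)/270 + 545*log(33/4)/10098 + 137*log(13/2)/1485 + 845*sqrt(2)*atan(7*sqrt(2)/4)/5049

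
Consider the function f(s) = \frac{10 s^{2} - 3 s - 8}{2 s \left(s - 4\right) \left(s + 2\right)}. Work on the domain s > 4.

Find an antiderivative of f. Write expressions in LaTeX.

An antiderivative is F(s) = \frac{\log{\left(s \right)}}{2} + \frac{35 \log{\left(s - 4 \right)}}{12} + \frac{19 \log{\left(s + 2 \right)}}{12}.

Factor the denominator (2 s \left(s - 4\right) \left(s + 2\right)) and decompose: f = \frac{19}{12 \left(s + 2\right)} + \frac{35}{12 \left(s - 4\right)} + \frac{1}{2 s}; each piece integrates to a log, atan, or power term.
Check: d/ds[\frac{\log{\left(s \right)}}{2} + \frac{35 \log{\left(s - 4 \right)}}{12} + \frac{19 \log{\left(s + 2 \right)}}{12}] = \frac{10 s^{2} - 3 s - 8}{2 s^{3} - 4 s^{2} - 16 s}, which equals f(s).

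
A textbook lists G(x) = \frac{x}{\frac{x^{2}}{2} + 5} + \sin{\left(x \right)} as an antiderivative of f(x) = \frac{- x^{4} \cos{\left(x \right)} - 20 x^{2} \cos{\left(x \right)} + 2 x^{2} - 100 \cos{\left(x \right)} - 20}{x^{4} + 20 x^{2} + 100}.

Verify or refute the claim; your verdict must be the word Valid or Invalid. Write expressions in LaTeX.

Invalid: d/dx[G] - f = \frac{2 x^{4} \cos{\left(x \right)} + 40 x^{2} \cos{\left(x \right)} - 4 x^{2} + 200 \cos{\left(x \right)} + 40}{x^{4} + 20 x^{2} + 100}, which is not 0.

d/dx[G] = \frac{x^{4} \cos{\left(x \right)} + 20 x^{2} \cos{\left(x \right)} - 2 x^{2} + 100 \cos{\left(x \right)} + 20}{x^{4} + 20 x^{2} + 100}
d/dx[G] - f(x) = \frac{2 x^{4} \cos{\left(x \right)} + 40 x^{2} \cos{\left(x \right)} - 4 x^{2} + 200 \cos{\left(x \right)} + 40}{x^{4} + 20 x^{2} + 100} != 0.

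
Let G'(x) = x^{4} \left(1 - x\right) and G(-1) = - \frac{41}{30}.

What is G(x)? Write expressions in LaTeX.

A candidate passes only if d/dx[G] lands on the given G'(x) exactly.
A general antiderivative is - \frac{x^{6}}{6} + \frac{x^{5}}{5} + C.
The condition gives C = - \frac{41}{30} - (- \frac{11}{30}) = -1.
So G(x) = - \frac{x^{6}}{6} + \frac{x^{5}}{5} - 1.
Check: d/dx[- \frac{x^{6}}{6} + \frac{x^{5}}{5} - 1] = - x^{5} + x^{4}, which equals G'(x).

G(x) = - \frac{x^{6}}{6} + \frac{x^{5}}{5} - 1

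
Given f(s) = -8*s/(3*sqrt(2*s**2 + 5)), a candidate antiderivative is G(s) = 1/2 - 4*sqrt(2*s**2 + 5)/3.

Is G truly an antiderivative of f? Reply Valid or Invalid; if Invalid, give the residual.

Valid. The derivative of G reproduces f.

d/ds[G] = -8*s/(3*sqrt(2*s**2 + 5))
This equals f(s) exactly, so the claim holds.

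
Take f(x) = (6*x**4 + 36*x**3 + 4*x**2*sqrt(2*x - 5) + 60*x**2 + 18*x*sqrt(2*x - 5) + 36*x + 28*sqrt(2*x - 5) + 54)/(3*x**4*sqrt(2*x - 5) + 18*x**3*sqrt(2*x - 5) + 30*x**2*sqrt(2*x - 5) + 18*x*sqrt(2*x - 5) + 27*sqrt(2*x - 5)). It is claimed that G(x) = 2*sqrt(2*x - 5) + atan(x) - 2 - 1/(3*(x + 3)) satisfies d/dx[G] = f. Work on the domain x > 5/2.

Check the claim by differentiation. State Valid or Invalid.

d/dx[G] = (6*x**4 + 36*x**3 + 4*x**2*sqrt(2*x - 5) + 60*x**2 + 18*x*sqrt(2*x - 5) + 36*x + 28*sqrt(2*x - 5) + 54)/(3*x**4*sqrt(2*x - 5) + 18*x**3*sqrt(2*x - 5) + 30*x**2*sqrt(2*x - 5) + 18*x*sqrt(2*x - 5) + 27*sqrt(2*x - 5))
This equals f(x) exactly, so the claim holds.

Valid - differentiating G returns exactly f.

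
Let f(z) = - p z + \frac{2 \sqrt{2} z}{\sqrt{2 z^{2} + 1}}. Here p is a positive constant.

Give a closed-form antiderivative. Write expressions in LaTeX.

An antiderivative is F(z) = - \frac{p z^{2}}{2} + \sqrt{2} \sqrt{2 z^{2} + 1}.

The integrand splits into summands that can be handled one at a time.
Check: d/dz[- \frac{p z^{2}}{2} + \sqrt{2} \sqrt{2 z^{2} + 1}] = \frac{- p z \sqrt{2 z^{2} + 1} + 2 \sqrt{2} z}{\sqrt{2 z^{2} + 1}}, which equals f(z).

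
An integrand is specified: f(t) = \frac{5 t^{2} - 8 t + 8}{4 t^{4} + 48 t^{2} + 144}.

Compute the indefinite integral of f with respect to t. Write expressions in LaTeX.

Check any antiderivative F(t) by computing F'(t) and comparing it with f(t).
Check: d/dt[\frac{19 \sqrt{6} t^{2} \operatorname{atan}{\left(\frac{\sqrt{6} t}{6} \right)} - 66 t + 114 \sqrt{6} \operatorname{atan}{\left(\frac{\sqrt{6} t}{6} \right)} + 144}{144 \left(t^{2} + 6\right)}] = \frac{5 t^{2} - 8 t + 8}{4 t^{4} + 48 t^{2} + 144} = f(t).

F(t) = \frac{19 \sqrt{6} t^{2} \operatorname{atan}{\left(\frac{\sqrt{6} t}{6} \right)} - 66 t + 114 \sqrt{6} \operatorname{atan}{\left(\frac{\sqrt{6} t}{6} \right)} + 144}{144 \left(t^{2} + 6\right)} + C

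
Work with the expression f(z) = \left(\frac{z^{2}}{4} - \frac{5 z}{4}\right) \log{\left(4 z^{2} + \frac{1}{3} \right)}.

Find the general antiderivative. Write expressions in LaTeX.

F(z) = \frac{72 z^{3} \log{\left(4 z^{2} + \frac{1}{3} \right)} - 48 z^{3} - 540 z^{2} \log{\left(4 z^{2} + \frac{1}{3} \right)} + 540 z^{2} + 12 z - 45 \log{\left(z^{2} + \frac{1}{12} \right)} - 2 \sqrt{3} \operatorname{atan}{\left(2 \sqrt{3} z \right)}}{864} + C

Differentiate the proposed F(z) back; it has to land on f(z) exactly.
Check: d/dz[\frac{72 z^{3} \log{\left(4 z^{2} + \frac{1}{3} \right)} - 48 z^{3} - 540 z^{2} \log{\left(4 z^{2} + \frac{1}{3} \right)} + 540 z^{2} + 12 z - 45 \log{\left(z^{2} + \frac{1}{12} \right)} - 2 \sqrt{3} \operatorname{atan}{\left(2 \sqrt{3} z \right)}}{864}] = \frac{z^{2} \log{\left(4 z^{2} + \frac{1}{3} \right)}}{4} - \frac{5 z \log{\left(4 z^{2} + \frac{1}{3} \right)}}{4}, which equals f(z).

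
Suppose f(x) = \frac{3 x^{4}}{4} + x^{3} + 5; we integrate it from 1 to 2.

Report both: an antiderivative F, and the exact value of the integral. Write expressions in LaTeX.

The integrand splits into summands that can be handled one at a time.
F(x) = \frac{3 x^{5}}{20} + \frac{x^{4}}{4} + 5 x is an antiderivative of f.
Check: d/dx[\frac{3 x^{5}}{20} + \frac{x^{4}}{4} + 5 x] = \frac{3 x^{4}}{4} + x^{3} + 5 = f(x).
F(2) = \frac{94}{5}; F(1) = \frac{27}{5}.
Integral = F(2) - F(1) = \frac{67}{5}.

Antiderivative: F(x) = \frac{3 x^{5}}{20} + \frac{x^{4}}{4} + 5 x; value = \frac{67}{5}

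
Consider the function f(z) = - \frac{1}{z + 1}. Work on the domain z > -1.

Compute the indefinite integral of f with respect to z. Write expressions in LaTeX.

F(z) = - \log{\left(z + 1 \right)} + C

Check any antiderivative F(z) by computing F'(z) and comparing it with f(z).
Check: d/dz[- \log{\left(z + 1 \right)}] = - \frac{1}{z + 1} = f(z).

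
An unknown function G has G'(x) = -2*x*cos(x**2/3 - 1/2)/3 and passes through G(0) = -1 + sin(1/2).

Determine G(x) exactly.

G(x) = -sin(x**2/3 - 1/2) - 1

G'(x) matches the chain-rule pattern g'(h)*h' with inner function h(x) = x**2/3 - 1/2; substituting u = h(x) collapses the integral.
A general antiderivative is -sin(x**2/3 - 1/2) + C.
The condition gives C = -1 + sin(1/2) - (sin(1/2)) = -1.
So G(x) = -sin(x**2/3 - 1/2) - 1.
Check: d/dx[-sin(x**2/3 - 1/2) - 1] = -2*x*cos(x**2/3 - 1/2)/3 = G'(x).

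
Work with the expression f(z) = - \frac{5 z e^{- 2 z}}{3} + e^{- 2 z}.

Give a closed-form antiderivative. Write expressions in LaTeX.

Recognize the product-rule pattern: f = u'v + uv' with u = \frac{5 z}{6} - \frac{1}{12}, v = e^{- 2 z}, so integration by parts undoes it.
Check: d/dz[\frac{\left(10 z - 1\right) e^{- 2 z}}{12}] = \frac{\left(3 - 5 z\right) e^{- 2 z}}{3}, which equals f(z).

An antiderivative is F(z) = \frac{\left(10 z - 1\right) e^{- 2 z}}{12}.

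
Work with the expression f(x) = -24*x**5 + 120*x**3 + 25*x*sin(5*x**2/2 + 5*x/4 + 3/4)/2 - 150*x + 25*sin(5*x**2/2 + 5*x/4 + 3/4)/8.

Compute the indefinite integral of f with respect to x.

F(x) = -4*x**6 + 30*x**4 - 75*x**2 - 5*cos(5*x**2/2 + 5*x/4 + 3/4)/2 + C

The integrand splits into summands that can be handled one at a time.
Check: d/dx[-4*x**6 + 30*x**4 - 75*x**2 - 5*cos(5*x**2/2 + 5*x/4 + 3/4)/2] = -24*x**5 + 120*x**3 + 25*x*sin(5*x**2/2 + 5*x/4 + 3/4)/2 - 150*x + 25*sin(5*x**2/2 + 5*x/4 + 3/4)/8 = f(x).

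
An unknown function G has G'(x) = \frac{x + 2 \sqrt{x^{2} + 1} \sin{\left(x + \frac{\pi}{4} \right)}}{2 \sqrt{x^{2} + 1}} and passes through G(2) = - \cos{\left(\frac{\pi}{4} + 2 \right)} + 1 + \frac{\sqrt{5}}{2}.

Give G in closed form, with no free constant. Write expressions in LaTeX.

Any candidate G(x) must reproduce the stated G'(x) exactly.
A general antiderivative is \frac{\sqrt{x^{2} + 1}}{2} - \cos{\left(x + \frac{\pi}{4} \right)} + C.
The condition gives C = - \cos{\left(\frac{\pi}{4} + 2 \right)} + 1 + \frac{\sqrt{5}}{2} - (- \cos{\left(\frac{\pi}{4} + 2 \right)} + \frac{\sqrt{5}}{2}) = 1.
So G(x) = - \frac{- \sqrt{x^{2} + 1} + 2 \cos{\left(x + \frac{\pi}{4} \right)} - 2}{2}.
Check: d/dx[- \frac{- \sqrt{x^{2} + 1} + 2 \cos{\left(x + \frac{\pi}{4} \right)} - 2}{2}] = \frac{x + 2 \sqrt{x^{2} + 1} \sin{\left(x + \frac{\pi}{4} \right)}}{2 \sqrt{x^{2} + 1}} = G'(x).

G(x) = - \frac{- \sqrt{x^{2} + 1} + 2 \cos{\left(x + \frac{\pi}{4} \right)} - 2}{2}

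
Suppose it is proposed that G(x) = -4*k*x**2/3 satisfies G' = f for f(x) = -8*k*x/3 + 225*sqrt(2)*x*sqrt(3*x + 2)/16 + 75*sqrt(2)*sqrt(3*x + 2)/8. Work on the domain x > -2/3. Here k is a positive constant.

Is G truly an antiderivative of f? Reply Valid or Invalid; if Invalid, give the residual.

Invalid: d/dx[G] - f = -225*sqrt(2)*x*sqrt(3*x + 2)/16 - 75*sqrt(2)*sqrt(3*x + 2)/8, which is not 0.

d/dx[G] = -8*k*x/3
d/dx[G] - f(x) = -225*sqrt(2)*x*sqrt(3*x + 2)/16 - 75*sqrt(2)*sqrt(3*x + 2)/8 != 0.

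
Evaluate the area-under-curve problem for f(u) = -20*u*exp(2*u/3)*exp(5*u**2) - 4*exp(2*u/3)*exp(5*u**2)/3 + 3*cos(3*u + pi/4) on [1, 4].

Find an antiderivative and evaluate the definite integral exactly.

The integrand splits into summands that can be handled one at a time.
F(u) = -2*exp(5*u**2 + 2*u/3) + sin(3*u + pi/4) is an antiderivative of f.
Check: d/du[-2*exp(5*u**2 + 2*u/3) + sin(3*u + pi/4)] = -20*u*exp(2*u/3)*exp(5*u**2) - 4*exp(2*u/3)*exp(5*u**2)/3 + 3*cos(3*u + pi/4) = f(u).
F(4) = -2*exp(248/3) + sin(pi/4 + 12); F(1) = -2*exp(17/3) + sin(pi/4 + 3).
Integral = F(4) - F(1) = -2*exp(248/3) + sin(pi/4 + 12) - sin(pi/4 + 3) + 2*exp(17/3).

Antiderivative: F(u) = -2*exp(5*u**2 + 2*u/3) + sin(3*u + pi/4); value = -2*exp(248/3) + sin(pi/4 + 12) - sin(pi/4 + 3) + 2*exp(17/3)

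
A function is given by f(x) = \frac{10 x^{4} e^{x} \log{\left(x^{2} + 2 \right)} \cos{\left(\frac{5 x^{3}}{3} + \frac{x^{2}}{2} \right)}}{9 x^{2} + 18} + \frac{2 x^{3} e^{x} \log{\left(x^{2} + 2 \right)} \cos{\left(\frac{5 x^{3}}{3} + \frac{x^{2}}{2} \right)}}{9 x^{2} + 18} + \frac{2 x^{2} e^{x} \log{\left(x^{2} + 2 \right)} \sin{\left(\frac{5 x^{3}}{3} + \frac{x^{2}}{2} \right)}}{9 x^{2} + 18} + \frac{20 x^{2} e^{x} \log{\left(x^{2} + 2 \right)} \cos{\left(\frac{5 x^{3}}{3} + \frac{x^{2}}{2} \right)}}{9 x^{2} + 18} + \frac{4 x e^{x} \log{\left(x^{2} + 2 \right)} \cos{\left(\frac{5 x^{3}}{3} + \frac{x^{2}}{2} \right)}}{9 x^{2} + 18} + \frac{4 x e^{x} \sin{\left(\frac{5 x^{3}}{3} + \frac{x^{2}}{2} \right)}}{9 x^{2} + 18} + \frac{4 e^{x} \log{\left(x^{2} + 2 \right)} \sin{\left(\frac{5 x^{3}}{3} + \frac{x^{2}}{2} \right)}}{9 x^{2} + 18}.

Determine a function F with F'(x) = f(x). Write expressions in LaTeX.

An antiderivative is F(x) = \frac{2 e^{x} \log{\left(x^{2} + 2 \right)} \sin{\left(\frac{5 x^{3}}{3} + \frac{x^{2}}{2} \right)}}{9}.

The integrand splits into summands that can be handled one at a time.
Check: d/dx[\frac{2 e^{x} \log{\left(x^{2} + 2 \right)} \sin{\left(\frac{5 x^{3}}{3} + \frac{x^{2}}{2} \right)}}{9}] = \frac{10 x^{4} e^{x} \log{\left(x^{2} + 2 \right)} \cos{\left(\frac{5 x^{3}}{3} + \frac{x^{2}}{2} \right)} + 2 x^{3} e^{x} \log{\left(x^{2} + 2 \right)} \cos{\left(\frac{5 x^{3}}{3} + \frac{x^{2}}{2} \right)} + 2 x^{2} e^{x} \log{\left(x^{2} + 2 \right)} \sin{\left(\frac{5 x^{3}}{3} + \frac{x^{2}}{2} \right)} + 20 x^{2} e^{x} \log{\left(x^{2} + 2 \right)} \cos{\left(\frac{5 x^{3}}{3} + \frac{x^{2}}{2} \right)} + 4 x e^{x} \log{\left(x^{2} + 2 \right)} \cos{\left(\frac{5 x^{3}}{3} + \frac{x^{2}}{2} \right)} + 4 x e^{x} \sin{\left(\frac{5 x^{3}}{3} + \frac{x^{2}}{2} \right)} + 4 e^{x} \log{\left(x^{2} + 2 \right)} \sin{\left(\frac{5 x^{3}}{3} + \frac{x^{2}}{2} \right)}}{9 x^{2} + 18}, which equals f(x).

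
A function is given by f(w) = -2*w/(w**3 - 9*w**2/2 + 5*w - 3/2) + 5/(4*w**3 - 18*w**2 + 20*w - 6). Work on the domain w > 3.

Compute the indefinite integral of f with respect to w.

F(w) = -19*log(w - 3)/20 + 3*log(w - 1)/4 + log(w - 1/2)/5 + C

The denominator factors as 2*(w - 3)*(w - 1)*(2*w - 1); partial fractions split f into directly integrable pieces: 2/(5*(2*w - 1)) + 3/(4*(w - 1)) - 19/(20*(w - 3)).
Check: d/dw[-19*log(w - 3)/20 + 3*log(w - 1)/4 + log(w - 1/2)/5] = (5 - 8*w)/(4*w**3 - 18*w**2 + 20*w - 6), which equals f(w).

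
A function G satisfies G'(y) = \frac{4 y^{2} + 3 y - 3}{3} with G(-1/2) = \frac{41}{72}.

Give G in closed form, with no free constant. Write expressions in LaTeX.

G(y) = \frac{4 y^{3}}{9} + \frac{y^{2}}{2} - y

Check a candidate G(y) by differentiating: d/dy[G] must match the given G'(y).
A general antiderivative is \frac{4 y^{3}}{9} + \frac{y^{2}}{2} - y + C.
The condition gives C = \frac{41}{72} - (\frac{41}{72}) = 0.
So G(y) = \frac{4 y^{3}}{9} + \frac{y^{2}}{2} - y.
Check: d/dy[\frac{4 y^{3}}{9} + \frac{y^{2}}{2} - y] = \frac{4 y^{2}}{3} + y - 1, which equals G'(y).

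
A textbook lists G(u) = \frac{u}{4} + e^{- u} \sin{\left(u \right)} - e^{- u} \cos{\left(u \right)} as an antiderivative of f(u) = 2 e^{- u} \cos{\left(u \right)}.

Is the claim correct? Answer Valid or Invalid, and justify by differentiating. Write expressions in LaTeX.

Invalid: d/du[G] - f = \frac{1}{4}, which is not 0.

d/du[G] = \frac{\left(e^{u} + 8 \cos{\left(u \right)}\right) e^{- u}}{4}
d/du[G] - f(u) = \frac{1}{4} != 0.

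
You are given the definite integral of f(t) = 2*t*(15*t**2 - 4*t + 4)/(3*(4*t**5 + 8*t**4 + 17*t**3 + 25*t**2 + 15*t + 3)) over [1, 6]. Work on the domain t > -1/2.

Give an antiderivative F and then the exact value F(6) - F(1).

Antiderivative: F(t) = 110*log(t + 1/2)/39 - 23*log(t + 1)/6 + 79*log(t**2 + 3)/156 + 5*sqrt(3)*atan(sqrt(3)*t/3)/26 + 1/(2*t + 1); value = -23*log(7)/6 - 110*log(3/2)/39 - 79*log(4)/156 - 10/39 - 5*sqrt(3)*pi/156 + 5*sqrt(3)*atan(2*sqrt(3))/26 + 79*log(39)/156 + 23*log(2)/6 + 110*log(13/2)/39

The denominator factors as 3*(t + 1)*(2*t + 1)**2*(t**2 + 3); partial fractions split f into directly integrable pieces: (79*t + 45)/(78*(t**2 + 3)) + 220/(39*(2*t + 1)) - 2/(2*t + 1)**2 - 23/(6*(t + 1)).
F(t) = 110*log(t + 1/2)/39 - 23*log(t + 1)/6 + 79*log(t**2 + 3)/156 + 5*sqrt(3)*atan(sqrt(3)*t/3)/26 + 1/(2*t + 1) is an antiderivative of f.
Check: d/dt[110*log(t + 1/2)/39 - 23*log(t + 1)/6 + 79*log(t**2 + 3)/156 + 5*sqrt(3)*atan(sqrt(3)*t/3)/26 + 1/(2*t + 1)] = (30*t**3 - 8*t**2 + 8*t)/(12*t**5 + 24*t**4 + 51*t**3 + 75*t**2 + 45*t + 9), which equals f(t).
F(6) = -23*log(7)/6 + 1/13 + 5*sqrt(3)*atan(2*sqrt(3))/26 + 79*log(39)/156 + 110*log(13/2)/39; F(1) = -23*log(2)/6 + 5*sqrt(3)*pi/156 + 1/3 + 79*log(4)/156 + 110*log(3/2)/39.
Integral = F(6) - F(1) = -23*log(7)/6 - 110*log(3/2)/39 - 79*log(4)/156 - 10/39 - 5*sqrt(3)*pi/156 + 5*sqrt(3)*atan(2*sqrt(3))/26 + 79*log(39)/156 + 23*log(2)/6 + 110*log(13/2)/39.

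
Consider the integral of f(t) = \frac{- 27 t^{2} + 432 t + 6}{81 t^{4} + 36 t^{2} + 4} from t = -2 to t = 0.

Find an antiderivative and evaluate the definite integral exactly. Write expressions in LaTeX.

Antiderivative: F(t) = \frac{\frac{t}{2} - 4}{\frac{3 t^{2}}{2} + \frac{1}{3}}; value = - \frac{213}{19}

Recognize the product-rule pattern: f = u'v + uv' with u = \frac{1}{\frac{3 t^{2}}{2} + \frac{1}{3}}, v = \frac{t}{2} - 4, so integration by parts undoes it.
F(t) = \frac{\frac{t}{2} - 4}{\frac{3 t^{2}}{2} + \frac{1}{3}} is an antiderivative of f.
Check: d/dt[\frac{\frac{t}{2} - 4}{\frac{3 t^{2}}{2} + \frac{1}{3}}] = \frac{- 27 t^{2} + 432 t + 6}{81 t^{4} + 36 t^{2} + 4} = f(t).
F(0) = -12; F(-2) = - \frac{15}{19}.
Integral = F(0) - F(-2) = - \frac{213}{19}.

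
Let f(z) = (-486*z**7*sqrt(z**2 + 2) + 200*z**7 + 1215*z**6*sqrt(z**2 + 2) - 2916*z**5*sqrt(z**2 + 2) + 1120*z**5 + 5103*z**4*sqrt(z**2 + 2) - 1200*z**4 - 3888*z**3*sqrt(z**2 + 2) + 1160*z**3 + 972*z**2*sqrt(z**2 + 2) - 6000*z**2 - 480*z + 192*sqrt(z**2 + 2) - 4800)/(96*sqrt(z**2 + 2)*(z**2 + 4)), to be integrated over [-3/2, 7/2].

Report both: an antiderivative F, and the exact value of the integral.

Since d/dz undoes antidifferentiation here, F'(z) = f(z) is required of F(z).
F(z) = (81*z**3*(1 - z)**3 + 40*sqrt(z**2 + 2)*(z**4 - 15*z - 3) + 96*atan(z/2))/96 is an antiderivative of f.
Check: d/dz[(81*z**3*(1 - z)**3 + 40*sqrt(z**2 + 2)*(z**4 - 15*z - 3) + 96*atan(z/2))/96] = (-486*z**7*sqrt(z**2 + 2) + 200*z**7 + 1215*z**6*sqrt(z**2 + 2) - 2916*z**5*sqrt(z**2 + 2) + 1120*z**5 + 5103*z**4*sqrt(z**2 + 2) - 1200*z**4 - 3888*z**3*sqrt(z**2 + 2) + 1160*z**3 + 972*z**2*sqrt(z**2 + 2) - 6000*z**2 - 480*z + 192*sqrt(z**2 + 2) - 4800)/(96*z**2*sqrt(z**2 + 2) + 384*sqrt(z**2 + 2)), which equals f(z).
F(7/2) = -1157625/2048 + atan(7/4) + 7565*sqrt(57)/384; F(-3/2) = -91125/2048 - atan(3/4) + 655*sqrt(17)/128.
Integral = F(7/2) - F(-3/2) = -266625/512 - 655*sqrt(17)/128 + atan(3/4) + atan(7/4) + 7565*sqrt(57)/384.

Antiderivative: F(z) = (81*z**3*(1 - z)**3 + 40*sqrt(z**2 + 2)*(z**4 - 15*z - 3) + 96*atan(z/2))/96; value = -266625/512 - 655*sqrt(17)/128 + atan(3/4) + atan(7/4) + 7565*sqrt(57)/384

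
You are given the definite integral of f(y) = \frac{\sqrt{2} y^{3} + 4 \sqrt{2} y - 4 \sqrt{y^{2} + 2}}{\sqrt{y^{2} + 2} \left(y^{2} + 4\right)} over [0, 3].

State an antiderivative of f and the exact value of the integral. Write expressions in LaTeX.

Check any antiderivative F(y) by computing F'(y) and comparing it with f(y).
F(y) = \sqrt{2} \sqrt{y^{2} + 2} - 2 \operatorname{atan}{\left(\frac{y}{2} \right)} is an antiderivative of f.
Check: d/dy[\sqrt{2} \sqrt{y^{2} + 2} - 2 \operatorname{atan}{\left(\frac{y}{2} \right)}] = \frac{\sqrt{2} y^{3} + 4 \sqrt{2} y - 4 \sqrt{y^{2} + 2}}{y^{2} \sqrt{y^{2} + 2} + 4 \sqrt{y^{2} + 2}}, which equals f(y).
F(3) = - 2 \operatorname{atan}{\left(\frac{3}{2} \right)} + \sqrt{22}; F(0) = 2.
Integral = F(3) - F(0) = -2 - 2 \operatorname{atan}{\left(\frac{3}{2} \right)} + \sqrt{22}.

Antiderivative: F(y) = \sqrt{2} \sqrt{y^{2} + 2} - 2 \operatorname{atan}{\left(\frac{y}{2} \right)}; value = -2 - 2 \operatorname{atan}{\left(\frac{3}{2} \right)} + \sqrt{22}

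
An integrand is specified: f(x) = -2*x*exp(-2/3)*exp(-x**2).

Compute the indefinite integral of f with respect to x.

f matches the chain-rule pattern g'(h)*h' with inner function h(x) = -x**2 - 2/3; substituting u = h(x) collapses the integral.
Check: d/dx[exp(-x**2 - 2/3)] = -2*x*exp(-2/3)*exp(-x**2) = f(x).

F(x) = exp(-x**2 - 2/3) + C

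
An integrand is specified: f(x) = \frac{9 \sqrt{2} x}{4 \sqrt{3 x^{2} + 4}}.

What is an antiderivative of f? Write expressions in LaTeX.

An antiderivative is F(x) = \frac{3 \sqrt{\frac{3 x^{2}}{2} + 2}}{2}.

f matches the chain-rule pattern g'(h)*h' with inner function h(x) = \frac{3 x^{2}}{2} + 2; substituting u = h(x) collapses the integral.
Check: d/dx[\frac{3 \sqrt{\frac{3 x^{2}}{2} + 2}}{2}] = \frac{9 \sqrt{2} x}{4 \sqrt{3 x^{2} + 4}} = f(x).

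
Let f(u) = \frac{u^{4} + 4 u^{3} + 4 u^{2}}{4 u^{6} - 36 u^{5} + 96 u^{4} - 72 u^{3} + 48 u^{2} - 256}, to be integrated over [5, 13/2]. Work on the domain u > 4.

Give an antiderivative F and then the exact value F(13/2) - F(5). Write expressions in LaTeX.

Antiderivative: F(u) = \frac{- 448 \left(u - 4\right) \log{\left(u - 4 \right)} + 400 \left(u - 4\right) \log{\left(u - 2 \right)} - 2 \left(u - 4\right) \log{\left(u + 1 \right)} + 25 \left(u - 4\right) \log{\left(u^{2} + 2 \right)} - 1440}{1800 \left(u - 4\right)}; value = - \frac{2 \log{\left(3 \right)}}{9} - \frac{56 \log{\left(\frac{5}{2} \right)}}{225} - \frac{\log{\left(27 \right)}}{72} - \frac{\log{\left(\frac{15}{2} \right)}}{900} + \frac{\log{\left(6 \right)}}{900} + \frac{\log{\left(\frac{177}{4} \right)}}{72} + \frac{2 \log{\left(\frac{9}{2} \right)}}{9} + \frac{12}{25}

The denominator factors as 4 \left(u - 4\right)^{2} \left(u - 2\right) \left(u + 1\right) \left(u^{2} + 2\right); partial fractions split f into directly integrable pieces: \frac{u}{36 \left(u^{2} + 2\right)} - \frac{1}{900 \left(u + 1\right)} + \frac{2}{9 \left(u - 2\right)} - \frac{56}{225 \left(u - 4\right)} + \frac{4}{5 \left(u - 4\right)^{2}}.
F(u) = \frac{- 448 \left(u - 4\right) \log{\left(u - 4 \right)} + 400 \left(u - 4\right) \log{\left(u - 2 \right)} - 2 \left(u - 4\right) \log{\left(u + 1 \right)} + 25 \left(u - 4\right) \log{\left(u^{2} + 2 \right)} - 1440}{1800 \left(u - 4\right)} is an antiderivative of f.
Check: d/du[\frac{- 448 \left(u - 4\right) \log{\left(u - 4 \right)} + 400 \left(u - 4\right) \log{\left(u - 2 \right)} - 2 \left(u - 4\right) \log{\left(u + 1 \right)} + 25 \left(u - 4\right) \log{\left(u^{2} + 2 \right)} - 1440}{1800 \left(u - 4\right)}] = \frac{u^{4} + 4 u^{3} + 4 u^{2}}{4 u^{6} - 36 u^{5} + 96 u^{4} - 72 u^{3} + 48 u^{2} - 256} = f(u).
F(13/2) = - \frac{8}{25} - \frac{56 \log{\left(\frac{5}{2} \right)}}{225} - \frac{\log{\left(\frac{15}{2} \right)}}{900} + \frac{\log{\left(\frac{177}{4} \right)}}{72} + \frac{2 \log{\left(\frac{9}{2} \right)}}{9}; F(5) = - \frac{4}{5} - \frac{\log{\left(6 \right)}}{900} + \frac{\log{\left(27 \right)}}{72} + \frac{2 \log{\left(3 \right)}}{9}.
Integral = F(13/2) - F(5) = - \frac{2 \log{\left(3 \right)}}{9} - \frac{56 \log{\left(\frac{5}{2} \right)}}{225} - \frac{\log{\left(27 \right)}}{72} - \frac{\log{\left(\frac{15}{2} \right)}}{900} + \frac{\log{\left(6 \right)}}{900} + \frac{\log{\left(\frac{177}{4} \right)}}{72} + \frac{2 \log{\left(\frac{9}{2} \right)}}{9} + \frac{12}{25}.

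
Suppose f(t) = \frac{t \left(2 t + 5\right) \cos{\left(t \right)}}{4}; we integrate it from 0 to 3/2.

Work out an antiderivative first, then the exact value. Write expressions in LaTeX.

Differentiate the proposed F(t) back; it has to land on f(t) exactly.
F(t) = \frac{t^{2} \sin{\left(t \right)}}{2} + \frac{5 t \sin{\left(t \right)}}{4} + t \cos{\left(t \right)} - \sin{\left(t \right)} + \frac{5 \cos{\left(t \right)}}{4} is an antiderivative of f.
Check: d/dt[\frac{t^{2} \sin{\left(t \right)}}{2} + \frac{5 t \sin{\left(t \right)}}{4} + t \cos{\left(t \right)} - \sin{\left(t \right)} + \frac{5 \cos{\left(t \right)}}{4}] = \frac{t^{2} \cos{\left(t \right)}}{2} + \frac{5 t \cos{\left(t \right)}}{4}, which equals f(t).
F(3/2) = \frac{11 \cos{\left(\frac{3}{2} \right)}}{4} + 2 \sin{\left(\frac{3}{2} \right)}; F(0) = \frac{5}{4}.
Integral = F(3/2) - F(0) = - \frac{5}{4} + \frac{11 \cos{\left(\frac{3}{2} \right)}}{4} + 2 \sin{\left(\frac{3}{2} \right)}.

Antiderivative: F(t) = \frac{t^{2} \sin{\left(t \right)}}{2} + \frac{5 t \sin{\left(t \right)}}{4} + t \cos{\left(t \right)} - \sin{\left(t \right)} + \frac{5 \cos{\left(t \right)}}{4}; value = - \frac{5}{4} + \frac{11 \cos{\left(\frac{3}{2} \right)}}{4} + 2 \sin{\left(\frac{3}{2} \right)}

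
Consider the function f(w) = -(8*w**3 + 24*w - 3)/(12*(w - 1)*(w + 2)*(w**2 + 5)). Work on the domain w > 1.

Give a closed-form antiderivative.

Factor the denominator (12*(w - 1)*(w + 2)*(w**2 + 5)) and decompose: f = -(115*w - 59)/(648*(w**2 + 5)) - 115/(324*(w + 2)) - 29/(216*(w - 1)); each piece integrates to a log, atan, or power term.
Check: d/dw[-29*log(w - 1)/216 - 115*log(w + 2)/324 - 115*log(w**2 + 5)/1296 + 59*sqrt(5)*atan(sqrt(5)*w/5)/3240] = (-8*w**3 - 24*w + 3)/(12*w**4 + 12*w**3 + 36*w**2 + 60*w - 120), which equals f(w).

An antiderivative is F(w) = -29*log(w - 1)/216 - 115*log(w + 2)/324 - 115*log(w**2 + 5)/1296 + 59*sqrt(5)*atan(sqrt(5)*w/5)/3240.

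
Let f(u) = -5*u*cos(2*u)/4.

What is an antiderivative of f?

An antiderivative is F(u) = -5*u*sin(2*u)/8 - 5*cos(2*u)/16.

Check any antiderivative F(u) by computing F'(u) and comparing it with f(u).
Check: d/du[-5*u*sin(2*u)/8 - 5*cos(2*u)/16] = -5*u*cos(2*u)/4 = f(u).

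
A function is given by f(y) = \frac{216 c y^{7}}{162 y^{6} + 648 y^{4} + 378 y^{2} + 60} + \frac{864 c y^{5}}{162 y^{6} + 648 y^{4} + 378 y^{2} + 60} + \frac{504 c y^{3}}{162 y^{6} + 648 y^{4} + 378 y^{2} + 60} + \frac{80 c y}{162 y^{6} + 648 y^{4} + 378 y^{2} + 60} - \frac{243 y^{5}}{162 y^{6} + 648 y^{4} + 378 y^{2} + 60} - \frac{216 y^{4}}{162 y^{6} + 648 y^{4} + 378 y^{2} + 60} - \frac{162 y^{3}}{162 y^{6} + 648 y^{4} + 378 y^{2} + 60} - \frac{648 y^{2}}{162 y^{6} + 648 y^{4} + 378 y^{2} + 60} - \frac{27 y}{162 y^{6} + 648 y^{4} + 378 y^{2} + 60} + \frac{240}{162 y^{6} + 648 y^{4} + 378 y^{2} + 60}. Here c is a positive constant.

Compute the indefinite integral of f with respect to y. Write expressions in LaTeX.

The integrand splits into summands that can be handled one at a time.
Check: d/dy[\frac{8 c y^{2} \left(3 y^{2} + 1\right) + 48 y - 9 \left(3 y^{2} + 1\right) \log{\left(\frac{3 y^{2}}{2} + 5 \right)}}{12 \left(3 y^{2} + 1\right)}] = \frac{216 c y^{7} + 864 c y^{5} + 504 c y^{3} + 80 c y - 243 y^{5} - 216 y^{4} - 162 y^{3} - 648 y^{2} - 27 y + 240}{162 y^{6} + 648 y^{4} + 378 y^{2} + 60}, which equals f(y).

F(y) = \frac{8 c y^{2} \left(3 y^{2} + 1\right) + 48 y - 9 \left(3 y^{2} + 1\right) \log{\left(\frac{3 y^{2}}{2} + 5 \right)}}{12 \left(3 y^{2} + 1\right)} + C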